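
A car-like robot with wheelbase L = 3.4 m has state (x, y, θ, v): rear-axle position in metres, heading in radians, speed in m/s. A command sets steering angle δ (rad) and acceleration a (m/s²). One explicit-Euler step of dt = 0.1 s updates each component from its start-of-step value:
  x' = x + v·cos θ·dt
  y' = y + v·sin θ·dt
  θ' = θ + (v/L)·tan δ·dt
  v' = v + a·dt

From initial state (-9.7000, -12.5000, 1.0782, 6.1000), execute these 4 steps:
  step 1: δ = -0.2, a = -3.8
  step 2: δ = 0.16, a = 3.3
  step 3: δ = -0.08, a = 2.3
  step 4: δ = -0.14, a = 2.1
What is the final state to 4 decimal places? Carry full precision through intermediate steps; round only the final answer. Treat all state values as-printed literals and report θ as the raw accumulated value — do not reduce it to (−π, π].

(-8.5219, -10.3921, 1.0287, 6.4900)

after step 1 (δ=-0.2, a=-3.8): (-9.411522, -11.962524, 1.041831, 5.720000)
after step 2 (δ=0.16, a=3.3): (-9.122868, -11.468699, 1.068981, 6.050000)
after step 3 (δ=-0.08, a=2.3): (-8.831852, -10.938289, 1.054715, 6.280000)
after step 4 (δ=-0.14, a=2.1): (-8.521950, -10.392080, 1.028686, 6.490000)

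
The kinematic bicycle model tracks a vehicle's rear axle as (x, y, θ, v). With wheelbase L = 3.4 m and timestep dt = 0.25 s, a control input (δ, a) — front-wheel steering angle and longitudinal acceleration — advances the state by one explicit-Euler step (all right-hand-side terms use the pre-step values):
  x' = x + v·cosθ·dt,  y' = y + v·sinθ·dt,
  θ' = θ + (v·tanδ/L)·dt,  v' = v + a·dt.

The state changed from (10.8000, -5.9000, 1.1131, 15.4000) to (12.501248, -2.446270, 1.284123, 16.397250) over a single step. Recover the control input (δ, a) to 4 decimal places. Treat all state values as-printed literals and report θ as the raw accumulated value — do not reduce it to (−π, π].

δ = 0.1499, a = 3.9890

a = (v'−v)/dt = (0.997250)/0.25 = 3.9890
Δθ = θ'−θ = 0.171023;  (v·dt/L) = 15.4000·0.25/3.4 = 1.132353
tan δ = Δθ·L/(v·dt) = 0.151033  →  δ = 0.1499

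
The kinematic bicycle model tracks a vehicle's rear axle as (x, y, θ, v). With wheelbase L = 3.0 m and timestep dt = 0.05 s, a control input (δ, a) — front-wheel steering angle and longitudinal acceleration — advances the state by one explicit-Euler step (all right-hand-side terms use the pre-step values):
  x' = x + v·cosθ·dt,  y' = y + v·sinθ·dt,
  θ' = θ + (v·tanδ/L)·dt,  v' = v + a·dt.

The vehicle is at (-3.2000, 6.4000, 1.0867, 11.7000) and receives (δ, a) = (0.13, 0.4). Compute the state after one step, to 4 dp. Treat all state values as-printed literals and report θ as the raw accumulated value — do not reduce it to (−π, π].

(-2.9277, 6.9178, 1.1122, 11.7200)

x' = -3.2000 + 11.7000·cos(1.0867)·0.05 = -2.9277
y' = 6.4000 + 11.7000·sin(1.0867)·0.05 = 6.9178
θ' = 1.0867 + (11.7000/3.0)·tan(0.13)·0.05 = 1.1122
v' = 11.7000 + 0.4000·0.05 = 11.7200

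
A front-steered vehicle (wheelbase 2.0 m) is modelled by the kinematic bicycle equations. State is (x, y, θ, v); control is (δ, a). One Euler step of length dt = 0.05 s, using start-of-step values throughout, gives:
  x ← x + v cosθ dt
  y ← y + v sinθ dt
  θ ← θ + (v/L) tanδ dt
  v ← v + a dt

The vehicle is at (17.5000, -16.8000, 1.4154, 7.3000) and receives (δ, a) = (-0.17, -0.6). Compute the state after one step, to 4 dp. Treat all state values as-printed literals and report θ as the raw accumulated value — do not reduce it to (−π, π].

x' = 17.5000 + 7.3000·cos(1.4154)·0.05 = 17.5565
y' = -16.8000 + 7.3000·sin(1.4154)·0.05 = -16.4394
θ' = 1.4154 + (7.3000/2.0)·tan(-0.17)·0.05 = 1.3841
v' = 7.3000 − 0.6000·0.05 = 7.2700

(17.5565, -16.4394, 1.3841, 7.2700)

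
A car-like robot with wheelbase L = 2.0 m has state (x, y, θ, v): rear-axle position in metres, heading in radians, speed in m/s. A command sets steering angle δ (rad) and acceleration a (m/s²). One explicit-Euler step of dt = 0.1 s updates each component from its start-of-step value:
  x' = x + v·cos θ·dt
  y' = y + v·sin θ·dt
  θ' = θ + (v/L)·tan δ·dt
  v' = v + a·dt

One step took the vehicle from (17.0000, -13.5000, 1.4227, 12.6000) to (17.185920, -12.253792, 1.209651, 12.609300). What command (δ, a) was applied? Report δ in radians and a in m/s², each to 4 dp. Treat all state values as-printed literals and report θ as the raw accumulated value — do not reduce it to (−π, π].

a = (v'−v)/dt = (0.009300)/0.1 = 0.0930
Δθ = θ'−θ = -0.213049;  (v·dt/L) = 12.6000·0.1/2.0 = 0.630000
tan δ = Δθ·L/(v·dt) = -0.338173  →  δ = -0.3261

δ = -0.3261, a = 0.0930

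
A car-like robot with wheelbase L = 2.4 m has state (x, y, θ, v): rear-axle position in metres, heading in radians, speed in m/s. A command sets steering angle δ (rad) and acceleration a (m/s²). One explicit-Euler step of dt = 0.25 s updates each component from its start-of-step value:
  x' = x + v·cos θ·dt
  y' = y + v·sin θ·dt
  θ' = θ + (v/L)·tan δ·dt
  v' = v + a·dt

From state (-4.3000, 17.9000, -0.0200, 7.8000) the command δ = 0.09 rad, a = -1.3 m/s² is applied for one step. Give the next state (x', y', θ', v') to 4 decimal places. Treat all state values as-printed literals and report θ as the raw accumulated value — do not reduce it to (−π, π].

x' = -4.3000 + 7.8000·cos(-0.0200)·0.25 = -2.3504
y' = 17.9000 + 7.8000·sin(-0.0200)·0.25 = 17.8610
θ' = -0.0200 + (7.8000/2.4)·tan(0.09)·0.25 = 0.0533
v' = 7.8000 − 1.3000·0.25 = 7.4750

(-2.3504, 17.8610, 0.0533, 7.4750)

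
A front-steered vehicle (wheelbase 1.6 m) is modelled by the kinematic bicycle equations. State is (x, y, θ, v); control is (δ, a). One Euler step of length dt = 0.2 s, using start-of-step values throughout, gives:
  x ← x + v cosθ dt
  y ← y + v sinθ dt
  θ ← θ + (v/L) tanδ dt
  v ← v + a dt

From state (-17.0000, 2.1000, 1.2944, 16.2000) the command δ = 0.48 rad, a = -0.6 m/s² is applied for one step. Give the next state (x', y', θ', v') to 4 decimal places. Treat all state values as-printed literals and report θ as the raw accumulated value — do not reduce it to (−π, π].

x' = -17.0000 + 16.2000·cos(1.2944)·0.2 = -16.1158
y' = 2.1000 + 16.2000·sin(1.2944)·0.2 = 5.2170
θ' = 1.2944 + (16.2000/1.6)·tan(0.48)·0.2 = 2.3486
v' = 16.2000 − 0.6000·0.2 = 16.0800

(-16.1158, 5.2170, 2.3486, 16.0800)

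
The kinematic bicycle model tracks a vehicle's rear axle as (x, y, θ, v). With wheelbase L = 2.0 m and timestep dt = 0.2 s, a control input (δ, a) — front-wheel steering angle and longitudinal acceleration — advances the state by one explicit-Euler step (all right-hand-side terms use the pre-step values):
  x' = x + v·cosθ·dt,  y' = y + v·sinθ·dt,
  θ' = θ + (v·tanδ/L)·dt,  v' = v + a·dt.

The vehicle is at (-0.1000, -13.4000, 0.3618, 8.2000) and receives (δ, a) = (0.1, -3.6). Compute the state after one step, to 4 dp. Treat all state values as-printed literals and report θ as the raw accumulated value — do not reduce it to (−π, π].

x' = -0.1000 + 8.2000·cos(0.3618)·0.2 = 1.4338
y' = -13.4000 + 8.2000·sin(0.3618)·0.2 = -12.8195
θ' = 0.3618 + (8.2000/2.0)·tan(0.1)·0.2 = 0.4441
v' = 8.2000 − 3.6000·0.2 = 7.4800

(1.4338, -12.8195, 0.4441, 7.4800)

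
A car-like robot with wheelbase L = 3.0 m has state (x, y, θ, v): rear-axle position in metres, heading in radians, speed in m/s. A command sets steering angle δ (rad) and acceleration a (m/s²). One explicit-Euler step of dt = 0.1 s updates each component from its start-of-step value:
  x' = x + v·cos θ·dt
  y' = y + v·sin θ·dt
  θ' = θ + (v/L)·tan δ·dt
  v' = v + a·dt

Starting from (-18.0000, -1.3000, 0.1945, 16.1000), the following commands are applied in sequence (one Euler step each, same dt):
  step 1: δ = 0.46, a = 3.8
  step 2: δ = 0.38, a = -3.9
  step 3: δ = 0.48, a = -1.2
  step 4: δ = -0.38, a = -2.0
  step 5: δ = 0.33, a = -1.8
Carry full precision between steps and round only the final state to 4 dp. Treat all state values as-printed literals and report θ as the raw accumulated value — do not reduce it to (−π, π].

(-11.6177, 3.1330, 0.9265, 15.5900)

after step 1 (δ=0.46, a=3.8): (-16.420357, -0.988826, 0.460391, 16.480000)
after step 2 (δ=0.38, a=-3.9): (-14.943949, -0.256622, 0.679802, 16.090000)
after step 3 (δ=0.48, a=-1.2): (-13.692634, 0.754858, 0.959023, 15.970000)
after step 4 (δ=-0.38, a=-2.0): (-12.775444, 2.062211, 0.746402, 15.770000)
after step 5 (δ=0.33, a=-1.8): (-11.617710, 3.132996, 0.926456, 15.590000)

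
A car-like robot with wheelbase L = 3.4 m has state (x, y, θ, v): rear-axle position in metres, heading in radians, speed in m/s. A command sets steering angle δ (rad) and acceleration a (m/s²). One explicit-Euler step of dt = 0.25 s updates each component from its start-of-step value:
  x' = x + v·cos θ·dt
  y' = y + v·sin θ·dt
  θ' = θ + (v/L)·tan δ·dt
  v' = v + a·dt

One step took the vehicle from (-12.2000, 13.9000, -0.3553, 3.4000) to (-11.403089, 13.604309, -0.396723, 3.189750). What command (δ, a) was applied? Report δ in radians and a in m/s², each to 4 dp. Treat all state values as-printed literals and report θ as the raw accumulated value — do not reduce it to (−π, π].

δ = -0.1642, a = -0.8410

a = (v'−v)/dt = (-0.210250)/0.25 = -0.8410
Δθ = θ'−θ = -0.041423;  (v·dt/L) = 3.4000·0.25/3.4 = 0.250000
tan δ = Δθ·L/(v·dt) = -0.165692  →  δ = -0.1642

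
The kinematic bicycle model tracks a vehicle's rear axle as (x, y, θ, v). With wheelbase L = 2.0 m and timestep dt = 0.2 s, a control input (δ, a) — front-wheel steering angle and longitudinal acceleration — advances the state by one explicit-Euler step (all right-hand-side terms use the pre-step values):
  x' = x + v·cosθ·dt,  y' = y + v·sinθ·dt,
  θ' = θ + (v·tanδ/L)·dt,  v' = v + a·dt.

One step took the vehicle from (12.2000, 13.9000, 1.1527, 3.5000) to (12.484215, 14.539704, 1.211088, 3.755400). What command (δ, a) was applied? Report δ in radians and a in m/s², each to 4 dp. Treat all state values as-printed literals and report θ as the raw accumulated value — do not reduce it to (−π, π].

δ = 0.1653, a = 1.2770

a = (v'−v)/dt = (0.255400)/0.2 = 1.2770
Δθ = θ'−θ = 0.058388;  (v·dt/L) = 3.5000·0.2/2.0 = 0.350000
tan δ = Δθ·L/(v·dt) = 0.166823  →  δ = 0.1653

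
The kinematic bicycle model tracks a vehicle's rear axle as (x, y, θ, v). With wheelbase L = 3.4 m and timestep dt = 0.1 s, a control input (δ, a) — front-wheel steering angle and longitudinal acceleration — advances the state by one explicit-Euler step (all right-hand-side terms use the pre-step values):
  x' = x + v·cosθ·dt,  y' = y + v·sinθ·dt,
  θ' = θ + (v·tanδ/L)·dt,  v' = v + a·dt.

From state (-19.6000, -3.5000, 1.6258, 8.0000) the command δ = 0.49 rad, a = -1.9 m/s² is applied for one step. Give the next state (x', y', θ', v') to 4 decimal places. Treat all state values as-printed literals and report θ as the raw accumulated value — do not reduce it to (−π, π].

x' = -19.6000 + 8.0000·cos(1.6258)·0.1 = -19.6440
y' = -3.5000 + 8.0000·sin(1.6258)·0.1 = -2.7012
θ' = 1.6258 + (8.0000/3.4)·tan(0.49)·0.1 = 1.7513
v' = 8.0000 − 1.9000·0.1 = 7.8100

(-19.6440, -2.7012, 1.7513, 7.8100)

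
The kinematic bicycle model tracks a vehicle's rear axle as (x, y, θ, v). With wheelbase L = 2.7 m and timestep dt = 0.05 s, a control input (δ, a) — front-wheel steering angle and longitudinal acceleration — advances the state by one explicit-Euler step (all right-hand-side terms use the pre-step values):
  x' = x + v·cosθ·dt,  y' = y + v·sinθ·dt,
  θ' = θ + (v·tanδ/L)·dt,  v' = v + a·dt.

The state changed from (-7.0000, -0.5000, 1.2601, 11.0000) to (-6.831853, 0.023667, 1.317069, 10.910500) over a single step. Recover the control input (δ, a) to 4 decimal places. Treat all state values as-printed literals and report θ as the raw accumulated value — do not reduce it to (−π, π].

a = (v'−v)/dt = (-0.089500)/0.05 = -1.7900
Δθ = θ'−θ = 0.056969;  (v·dt/L) = 11.0000·0.05/2.7 = 0.203704
tan δ = Δθ·L/(v·dt) = 0.279666  →  δ = 0.2727

δ = 0.2727, a = -1.7900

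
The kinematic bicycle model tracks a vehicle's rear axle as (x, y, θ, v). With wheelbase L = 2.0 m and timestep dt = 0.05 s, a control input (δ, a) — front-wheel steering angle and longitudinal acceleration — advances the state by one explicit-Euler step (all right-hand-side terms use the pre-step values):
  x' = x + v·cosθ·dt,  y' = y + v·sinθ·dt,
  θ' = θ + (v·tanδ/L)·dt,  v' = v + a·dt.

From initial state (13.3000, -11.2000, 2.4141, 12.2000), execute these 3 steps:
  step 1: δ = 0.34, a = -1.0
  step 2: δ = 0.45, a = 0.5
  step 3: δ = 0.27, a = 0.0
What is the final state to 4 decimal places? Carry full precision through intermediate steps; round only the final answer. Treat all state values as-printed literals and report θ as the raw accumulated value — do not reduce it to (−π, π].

(11.8079, -10.1643, 2.7530, 12.1750)

after step 1 (δ=0.34, a=-1.0): (12.844425, -10.794351, 2.521990, 12.150000)
after step 2 (δ=0.45, a=0.5): (12.349854, -10.441568, 2.668718, 12.175000)
after step 3 (δ=0.27, a=0.0): (11.807906, -10.164314, 2.752956, 12.175000)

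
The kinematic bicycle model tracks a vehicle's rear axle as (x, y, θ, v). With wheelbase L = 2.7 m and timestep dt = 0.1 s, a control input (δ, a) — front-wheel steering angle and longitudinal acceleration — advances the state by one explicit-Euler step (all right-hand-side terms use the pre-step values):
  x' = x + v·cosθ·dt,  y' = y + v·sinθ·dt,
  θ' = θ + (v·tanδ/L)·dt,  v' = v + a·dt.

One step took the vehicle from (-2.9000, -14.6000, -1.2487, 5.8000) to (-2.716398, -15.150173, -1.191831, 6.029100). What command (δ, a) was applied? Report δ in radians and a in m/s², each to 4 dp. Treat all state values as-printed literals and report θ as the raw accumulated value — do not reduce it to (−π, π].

δ = 0.2588, a = 2.2910

a = (v'−v)/dt = (0.229100)/0.1 = 2.2910
Δθ = θ'−θ = 0.056869;  (v·dt/L) = 5.8000·0.1/2.7 = 0.214815
tan δ = Δθ·L/(v·dt) = 0.264735  →  δ = 0.2588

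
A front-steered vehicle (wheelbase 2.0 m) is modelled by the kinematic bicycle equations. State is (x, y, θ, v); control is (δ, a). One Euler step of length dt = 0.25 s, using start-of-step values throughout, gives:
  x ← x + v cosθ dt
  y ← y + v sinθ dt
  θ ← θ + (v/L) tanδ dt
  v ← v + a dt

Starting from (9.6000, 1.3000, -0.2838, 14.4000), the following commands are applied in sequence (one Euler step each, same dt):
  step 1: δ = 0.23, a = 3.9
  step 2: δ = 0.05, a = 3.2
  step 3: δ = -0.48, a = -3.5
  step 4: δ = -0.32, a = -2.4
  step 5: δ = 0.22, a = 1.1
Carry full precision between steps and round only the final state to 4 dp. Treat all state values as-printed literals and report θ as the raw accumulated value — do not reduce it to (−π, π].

(23.8435, -4.6864, -1.0417, 14.9750)

after step 1 (δ=0.23, a=3.9): (13.055994, 0.291980, 0.137658, 15.375000)
after step 2 (δ=0.05, a=3.2): (16.863383, 0.819433, 0.233832, 16.175000)
after step 3 (δ=-0.48, a=-3.5): (20.797084, 1.756398, -0.818778, 15.300000)
after step 4 (δ=-0.32, a=-2.4): (23.409996, -1.037044, -1.452560, 14.700000)
after step 5 (δ=0.22, a=1.1): (23.843501, -4.686386, -1.041660, 14.975000)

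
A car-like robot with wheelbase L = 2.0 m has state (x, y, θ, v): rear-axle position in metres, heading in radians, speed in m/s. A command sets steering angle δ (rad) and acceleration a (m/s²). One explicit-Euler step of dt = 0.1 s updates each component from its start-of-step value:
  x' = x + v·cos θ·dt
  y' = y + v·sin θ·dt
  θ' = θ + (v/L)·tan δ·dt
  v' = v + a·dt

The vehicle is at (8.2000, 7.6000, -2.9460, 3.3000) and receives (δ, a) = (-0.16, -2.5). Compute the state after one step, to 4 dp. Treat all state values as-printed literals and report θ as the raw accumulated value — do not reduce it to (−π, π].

x' = 8.2000 + 3.3000·cos(-2.9460)·0.1 = 7.8763
y' = 7.6000 + 3.3000·sin(-2.9460)·0.1 = 7.5359
θ' = -2.9460 + (3.3000/2.0)·tan(-0.16)·0.1 = -2.9726
v' = 3.3000 − 2.5000·0.1 = 3.0500

(7.8763, 7.5359, -2.9726, 3.0500)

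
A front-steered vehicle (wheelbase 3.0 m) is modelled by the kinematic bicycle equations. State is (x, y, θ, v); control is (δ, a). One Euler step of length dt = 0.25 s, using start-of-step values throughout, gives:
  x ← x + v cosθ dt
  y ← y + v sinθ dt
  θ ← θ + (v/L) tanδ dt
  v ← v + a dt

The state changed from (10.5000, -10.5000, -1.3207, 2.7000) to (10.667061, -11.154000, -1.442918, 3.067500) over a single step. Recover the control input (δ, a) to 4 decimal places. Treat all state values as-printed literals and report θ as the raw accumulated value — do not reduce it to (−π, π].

δ = -0.4976, a = 1.4700

a = (v'−v)/dt = (0.367500)/0.25 = 1.4700
Δθ = θ'−θ = -0.122218;  (v·dt/L) = 2.7000·0.25/3.0 = 0.225000
tan δ = Δθ·L/(v·dt) = -0.543191  →  δ = -0.4976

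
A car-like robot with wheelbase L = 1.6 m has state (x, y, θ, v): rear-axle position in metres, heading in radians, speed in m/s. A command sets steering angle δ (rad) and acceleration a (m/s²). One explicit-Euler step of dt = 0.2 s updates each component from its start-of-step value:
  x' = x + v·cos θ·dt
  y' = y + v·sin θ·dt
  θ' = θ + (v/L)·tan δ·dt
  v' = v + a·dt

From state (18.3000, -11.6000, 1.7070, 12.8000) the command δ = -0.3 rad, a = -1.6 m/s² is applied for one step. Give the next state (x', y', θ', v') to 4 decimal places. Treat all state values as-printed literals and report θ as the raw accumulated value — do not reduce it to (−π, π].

(17.9524, -9.0637, 1.2121, 12.4800)

x' = 18.3000 + 12.8000·cos(1.7070)·0.2 = 17.9524
y' = -11.6000 + 12.8000·sin(1.7070)·0.2 = -9.0637
θ' = 1.7070 + (12.8000/1.6)·tan(-0.3)·0.2 = 1.2121
v' = 12.8000 − 1.6000·0.2 = 12.4800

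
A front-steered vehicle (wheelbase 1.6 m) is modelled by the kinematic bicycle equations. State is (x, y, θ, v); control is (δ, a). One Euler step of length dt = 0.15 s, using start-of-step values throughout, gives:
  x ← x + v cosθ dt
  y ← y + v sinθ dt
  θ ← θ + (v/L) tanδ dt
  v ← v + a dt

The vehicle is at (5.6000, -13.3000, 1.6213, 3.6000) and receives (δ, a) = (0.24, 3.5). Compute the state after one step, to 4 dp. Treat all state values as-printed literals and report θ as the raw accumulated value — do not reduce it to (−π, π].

x' = 5.6000 + 3.6000·cos(1.6213)·0.15 = 5.5727
y' = -13.3000 + 3.6000·sin(1.6213)·0.15 = -12.7607
θ' = 1.6213 + (3.6000/1.6)·tan(0.24)·0.15 = 1.7039
v' = 3.6000 + 3.5000·0.15 = 4.1250

(5.5727, -12.7607, 1.7039, 4.1250)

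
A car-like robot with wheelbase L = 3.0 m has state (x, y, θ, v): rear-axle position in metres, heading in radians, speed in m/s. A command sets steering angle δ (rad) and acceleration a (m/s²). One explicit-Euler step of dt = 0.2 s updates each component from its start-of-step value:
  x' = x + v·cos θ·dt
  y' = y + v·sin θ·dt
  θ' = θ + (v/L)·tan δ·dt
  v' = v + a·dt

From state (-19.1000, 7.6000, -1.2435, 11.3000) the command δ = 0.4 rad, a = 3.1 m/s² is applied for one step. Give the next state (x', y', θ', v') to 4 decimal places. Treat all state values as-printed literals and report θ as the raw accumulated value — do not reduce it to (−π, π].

(-18.3734, 5.4600, -0.9250, 11.9200)

x' = -19.1000 + 11.3000·cos(-1.2435)·0.2 = -18.3734
y' = 7.6000 + 11.3000·sin(-1.2435)·0.2 = 5.4600
θ' = -1.2435 + (11.3000/3.0)·tan(0.4)·0.2 = -0.9250
v' = 11.3000 + 3.1000·0.2 = 11.9200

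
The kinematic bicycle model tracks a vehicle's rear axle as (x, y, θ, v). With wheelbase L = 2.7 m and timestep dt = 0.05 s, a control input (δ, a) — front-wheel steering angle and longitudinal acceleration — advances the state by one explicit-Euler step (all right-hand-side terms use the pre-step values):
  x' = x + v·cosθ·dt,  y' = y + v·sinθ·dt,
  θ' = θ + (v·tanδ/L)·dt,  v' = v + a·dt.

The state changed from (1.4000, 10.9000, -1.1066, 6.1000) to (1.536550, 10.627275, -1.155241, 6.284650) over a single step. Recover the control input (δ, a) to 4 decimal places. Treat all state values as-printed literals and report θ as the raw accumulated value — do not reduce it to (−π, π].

a = (v'−v)/dt = (0.184650)/0.05 = 3.6930
Δθ = θ'−θ = -0.048641;  (v·dt/L) = 6.1000·0.05/2.7 = 0.112963
tan δ = Δθ·L/(v·dt) = -0.430592  →  δ = -0.4066

δ = -0.4066, a = 3.6930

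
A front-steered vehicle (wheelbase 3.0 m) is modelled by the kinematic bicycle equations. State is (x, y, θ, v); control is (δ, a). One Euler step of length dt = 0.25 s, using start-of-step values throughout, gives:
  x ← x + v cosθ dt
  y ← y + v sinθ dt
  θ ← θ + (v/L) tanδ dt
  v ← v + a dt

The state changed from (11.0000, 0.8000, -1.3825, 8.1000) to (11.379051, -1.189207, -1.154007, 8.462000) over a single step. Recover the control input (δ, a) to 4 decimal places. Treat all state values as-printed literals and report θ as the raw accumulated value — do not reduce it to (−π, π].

δ = 0.3264, a = 1.4480

a = (v'−v)/dt = (0.362000)/0.25 = 1.4480
Δθ = θ'−θ = 0.228493;  (v·dt/L) = 8.1000·0.25/3.0 = 0.675000
tan δ = Δθ·L/(v·dt) = 0.338508  →  δ = 0.3264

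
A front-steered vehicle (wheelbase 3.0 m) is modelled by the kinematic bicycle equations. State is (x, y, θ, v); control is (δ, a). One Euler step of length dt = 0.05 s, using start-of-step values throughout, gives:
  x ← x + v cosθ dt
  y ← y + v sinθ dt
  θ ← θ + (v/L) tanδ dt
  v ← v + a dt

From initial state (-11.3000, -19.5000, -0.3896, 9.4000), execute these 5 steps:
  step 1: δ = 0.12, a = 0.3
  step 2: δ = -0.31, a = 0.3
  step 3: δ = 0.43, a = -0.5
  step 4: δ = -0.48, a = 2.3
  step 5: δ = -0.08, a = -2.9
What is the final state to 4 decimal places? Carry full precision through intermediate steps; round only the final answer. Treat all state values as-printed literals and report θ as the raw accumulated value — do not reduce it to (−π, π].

(-9.1216, -20.4011, -0.4432, 9.3750)

after step 1 (δ=0.12, a=0.3): (-10.865221, -19.678515, -0.370709, 9.415000)
after step 2 (δ=-0.31, a=0.3): (-10.426449, -19.849056, -0.420974, 9.430000)
after step 3 (δ=0.43, a=-0.5): (-9.996115, -20.041735, -0.348894, 9.405000)
after step 4 (δ=-0.48, a=2.3): (-9.554197, -20.202494, -0.430500, 9.520000)
after step 5 (δ=-0.08, a=-2.9): (-9.121629, -20.401140, -0.443220, 9.375000)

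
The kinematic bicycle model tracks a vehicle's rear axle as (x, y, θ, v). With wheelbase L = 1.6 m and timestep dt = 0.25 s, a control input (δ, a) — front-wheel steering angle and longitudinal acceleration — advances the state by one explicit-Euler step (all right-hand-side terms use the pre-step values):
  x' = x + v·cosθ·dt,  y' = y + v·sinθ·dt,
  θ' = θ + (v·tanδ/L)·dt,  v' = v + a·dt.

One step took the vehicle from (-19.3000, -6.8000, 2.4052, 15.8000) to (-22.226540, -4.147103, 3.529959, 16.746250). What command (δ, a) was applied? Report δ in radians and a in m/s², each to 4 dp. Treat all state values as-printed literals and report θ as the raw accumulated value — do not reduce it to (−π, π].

a = (v'−v)/dt = (0.946250)/0.25 = 3.7850
Δθ = θ'−θ = 1.124759;  (v·dt/L) = 15.8000·0.25/1.6 = 2.468750
tan δ = Δθ·L/(v·dt) = 0.455599  →  δ = 0.4275

δ = 0.4275, a = 3.7850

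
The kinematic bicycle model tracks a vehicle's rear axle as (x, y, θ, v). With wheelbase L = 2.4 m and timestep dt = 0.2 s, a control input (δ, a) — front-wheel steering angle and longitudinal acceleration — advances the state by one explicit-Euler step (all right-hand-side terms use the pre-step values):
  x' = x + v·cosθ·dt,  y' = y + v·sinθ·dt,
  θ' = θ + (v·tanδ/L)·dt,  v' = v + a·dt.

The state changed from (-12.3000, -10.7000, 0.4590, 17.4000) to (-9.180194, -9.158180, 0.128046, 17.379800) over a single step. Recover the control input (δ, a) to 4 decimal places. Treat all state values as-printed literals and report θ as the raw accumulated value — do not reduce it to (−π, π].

a = (v'−v)/dt = (-0.020200)/0.2 = -0.1010
Δθ = θ'−θ = -0.330954;  (v·dt/L) = 17.4000·0.2/2.4 = 1.450000
tan δ = Δθ·L/(v·dt) = -0.228244  →  δ = -0.2244

δ = -0.2244, a = -0.1010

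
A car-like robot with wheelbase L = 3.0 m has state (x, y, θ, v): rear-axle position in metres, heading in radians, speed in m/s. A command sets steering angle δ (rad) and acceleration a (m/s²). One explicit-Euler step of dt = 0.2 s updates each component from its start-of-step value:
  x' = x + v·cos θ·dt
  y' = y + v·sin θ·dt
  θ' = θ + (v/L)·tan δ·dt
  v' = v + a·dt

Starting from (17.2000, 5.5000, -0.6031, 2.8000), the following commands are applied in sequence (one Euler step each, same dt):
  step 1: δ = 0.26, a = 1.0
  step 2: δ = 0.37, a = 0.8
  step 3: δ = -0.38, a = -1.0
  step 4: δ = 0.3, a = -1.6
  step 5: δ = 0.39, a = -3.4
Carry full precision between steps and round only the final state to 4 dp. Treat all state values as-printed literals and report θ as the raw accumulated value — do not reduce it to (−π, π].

(19.6986, 4.0103, -0.4266, 1.9600)

after step 1 (δ=0.26, a=1.0): (17.661206, 5.182369, -0.553443, 3.000000)
after step 2 (δ=0.37, a=0.8): (18.171638, 4.866998, -0.475870, 3.160000)
after step 3 (δ=-0.38, a=-1.0): (18.733419, 4.577471, -0.560013, 2.960000)
after step 4 (δ=0.3, a=-1.6): (19.234990, 4.263002, -0.498971, 2.640000)
after step 5 (δ=0.39, a=-3.4): (19.698614, 4.010342, -0.426625, 1.960000)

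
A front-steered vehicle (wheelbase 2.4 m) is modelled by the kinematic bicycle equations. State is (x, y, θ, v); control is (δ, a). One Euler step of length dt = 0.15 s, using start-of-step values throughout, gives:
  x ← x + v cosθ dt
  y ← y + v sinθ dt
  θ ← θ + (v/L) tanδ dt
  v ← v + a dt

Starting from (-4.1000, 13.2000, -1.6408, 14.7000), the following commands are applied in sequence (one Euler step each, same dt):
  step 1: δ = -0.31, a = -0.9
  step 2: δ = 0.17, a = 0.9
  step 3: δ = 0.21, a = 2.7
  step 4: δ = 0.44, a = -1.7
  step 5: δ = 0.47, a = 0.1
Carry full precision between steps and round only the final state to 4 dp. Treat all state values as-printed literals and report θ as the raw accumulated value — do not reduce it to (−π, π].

after step 1 (δ=-0.31, a=-0.9): (-4.254232, 11.000401, -1.935101, 14.565000)
after step 2 (δ=0.17, a=0.9): (-5.032658, 8.959032, -1.778840, 14.700000)
after step 3 (δ=0.21, a=2.7): (-5.488091, 6.801578, -1.583015, 15.105000)
after step 4 (δ=0.44, a=-1.7): (-5.515774, 4.535998, -1.138569, 14.850000)
after step 5 (δ=0.47, a=0.1): (-4.582687, 2.513350, -0.667113, 14.865000)

(-4.5827, 2.5133, -0.6671, 14.8650)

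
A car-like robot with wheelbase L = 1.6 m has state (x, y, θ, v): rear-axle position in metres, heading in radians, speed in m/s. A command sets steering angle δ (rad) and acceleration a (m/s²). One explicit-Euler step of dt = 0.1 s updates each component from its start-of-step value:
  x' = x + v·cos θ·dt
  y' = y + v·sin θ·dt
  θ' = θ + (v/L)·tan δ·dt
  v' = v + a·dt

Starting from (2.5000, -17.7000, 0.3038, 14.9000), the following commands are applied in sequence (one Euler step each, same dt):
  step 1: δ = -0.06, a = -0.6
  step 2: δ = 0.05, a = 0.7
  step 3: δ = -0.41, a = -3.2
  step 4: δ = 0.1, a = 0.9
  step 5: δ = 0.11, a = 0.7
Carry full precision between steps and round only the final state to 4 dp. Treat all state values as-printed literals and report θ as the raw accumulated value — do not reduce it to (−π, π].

(9.7051, -16.6473, 0.0821, 14.7500)

after step 1 (δ=-0.06, a=-0.6): (3.921768, -17.254269, 0.247858, 14.840000)
after step 2 (δ=0.05, a=0.7): (5.360417, -16.890202, 0.294272, 14.910000)
after step 3 (δ=-0.41, a=-3.2): (6.787324, -16.457749, -0.110750, 14.590000)
after step 4 (δ=0.1, a=0.9): (8.237386, -16.619003, -0.019258, 14.680000)
after step 5 (δ=0.11, a=0.7): (9.705114, -16.647272, 0.082076, 14.750000)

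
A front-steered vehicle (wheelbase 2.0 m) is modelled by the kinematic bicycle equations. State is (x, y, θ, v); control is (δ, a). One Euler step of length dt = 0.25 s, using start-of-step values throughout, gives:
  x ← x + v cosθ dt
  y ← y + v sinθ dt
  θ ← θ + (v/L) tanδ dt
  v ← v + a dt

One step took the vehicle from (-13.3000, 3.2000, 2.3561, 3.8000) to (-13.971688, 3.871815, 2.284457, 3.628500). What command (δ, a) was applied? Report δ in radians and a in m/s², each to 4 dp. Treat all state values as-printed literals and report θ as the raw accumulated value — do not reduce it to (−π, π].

a = (v'−v)/dt = (-0.171500)/0.25 = -0.6860
Δθ = θ'−θ = -0.071643;  (v·dt/L) = 3.8000·0.25/2.0 = 0.475000
tan δ = Δθ·L/(v·dt) = -0.150827  →  δ = -0.1497

δ = -0.1497, a = -0.6860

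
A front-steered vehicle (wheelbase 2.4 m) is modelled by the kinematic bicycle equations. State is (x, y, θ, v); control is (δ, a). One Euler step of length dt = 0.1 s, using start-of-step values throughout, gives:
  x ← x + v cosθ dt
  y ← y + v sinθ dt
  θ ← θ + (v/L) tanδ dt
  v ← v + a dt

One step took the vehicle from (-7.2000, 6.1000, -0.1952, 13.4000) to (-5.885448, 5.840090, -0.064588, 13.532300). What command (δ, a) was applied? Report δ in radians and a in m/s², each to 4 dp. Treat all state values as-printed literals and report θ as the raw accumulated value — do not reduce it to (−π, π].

δ = 0.2298, a = 1.3230

a = (v'−v)/dt = (0.132300)/0.1 = 1.3230
Δθ = θ'−θ = 0.130612;  (v·dt/L) = 13.4000·0.1/2.4 = 0.558333
tan δ = Δθ·L/(v·dt) = 0.233932  →  δ = 0.2298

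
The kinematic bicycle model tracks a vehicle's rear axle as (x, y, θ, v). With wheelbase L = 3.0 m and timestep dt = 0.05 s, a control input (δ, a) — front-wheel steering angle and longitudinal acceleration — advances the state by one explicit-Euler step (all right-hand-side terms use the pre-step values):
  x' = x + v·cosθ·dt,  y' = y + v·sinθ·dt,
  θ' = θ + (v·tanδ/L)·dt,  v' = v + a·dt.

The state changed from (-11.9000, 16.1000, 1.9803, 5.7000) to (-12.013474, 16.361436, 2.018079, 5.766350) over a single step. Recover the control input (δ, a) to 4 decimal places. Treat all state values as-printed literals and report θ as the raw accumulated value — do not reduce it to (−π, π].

δ = 0.3785, a = 1.3270

a = (v'−v)/dt = (0.066350)/0.05 = 1.3270
Δθ = θ'−θ = 0.037779;  (v·dt/L) = 5.7000·0.05/3.0 = 0.095000
tan δ = Δθ·L/(v·dt) = 0.397674  →  δ = 0.3785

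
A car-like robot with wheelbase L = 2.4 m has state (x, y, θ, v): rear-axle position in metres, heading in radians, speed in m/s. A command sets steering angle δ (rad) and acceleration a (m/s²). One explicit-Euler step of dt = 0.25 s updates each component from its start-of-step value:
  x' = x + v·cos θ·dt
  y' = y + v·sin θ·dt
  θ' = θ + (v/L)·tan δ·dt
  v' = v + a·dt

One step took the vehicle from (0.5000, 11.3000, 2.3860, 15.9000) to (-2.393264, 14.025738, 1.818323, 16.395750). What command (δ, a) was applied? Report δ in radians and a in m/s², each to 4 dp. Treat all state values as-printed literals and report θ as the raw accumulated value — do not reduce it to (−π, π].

δ = -0.3302, a = 1.9830

a = (v'−v)/dt = (0.495750)/0.25 = 1.9830
Δθ = θ'−θ = -0.567677;  (v·dt/L) = 15.9000·0.25/2.4 = 1.656250
tan δ = Δθ·L/(v·dt) = -0.342748  →  δ = -0.3302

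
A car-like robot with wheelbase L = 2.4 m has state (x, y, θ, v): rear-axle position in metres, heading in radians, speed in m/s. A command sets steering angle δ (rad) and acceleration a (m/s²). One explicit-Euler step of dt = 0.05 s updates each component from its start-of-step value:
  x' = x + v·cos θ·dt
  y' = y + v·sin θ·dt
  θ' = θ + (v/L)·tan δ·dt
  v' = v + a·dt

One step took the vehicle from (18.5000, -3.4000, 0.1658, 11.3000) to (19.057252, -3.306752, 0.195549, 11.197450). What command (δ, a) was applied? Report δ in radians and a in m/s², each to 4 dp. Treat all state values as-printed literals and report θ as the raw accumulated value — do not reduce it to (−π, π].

a = (v'−v)/dt = (-0.102550)/0.05 = -2.0510
Δθ = θ'−θ = 0.029749;  (v·dt/L) = 11.3000·0.05/2.4 = 0.235417
tan δ = Δθ·L/(v·dt) = 0.126367  →  δ = 0.1257

δ = 0.1257, a = -2.0510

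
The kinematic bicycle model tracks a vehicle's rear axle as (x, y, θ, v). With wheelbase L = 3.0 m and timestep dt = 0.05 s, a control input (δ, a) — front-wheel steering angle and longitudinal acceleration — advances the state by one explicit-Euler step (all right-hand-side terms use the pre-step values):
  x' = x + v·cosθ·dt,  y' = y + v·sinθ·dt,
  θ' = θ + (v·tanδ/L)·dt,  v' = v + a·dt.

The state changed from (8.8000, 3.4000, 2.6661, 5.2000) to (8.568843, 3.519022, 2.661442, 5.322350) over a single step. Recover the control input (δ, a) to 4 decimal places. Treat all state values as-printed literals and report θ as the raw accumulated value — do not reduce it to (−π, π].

a = (v'−v)/dt = (0.122350)/0.05 = 2.4470
Δθ = θ'−θ = -0.004658;  (v·dt/L) = 5.2000·0.05/3.0 = 0.086667
tan δ = Δθ·L/(v·dt) = -0.053746  →  δ = -0.0537

δ = -0.0537, a = 2.4470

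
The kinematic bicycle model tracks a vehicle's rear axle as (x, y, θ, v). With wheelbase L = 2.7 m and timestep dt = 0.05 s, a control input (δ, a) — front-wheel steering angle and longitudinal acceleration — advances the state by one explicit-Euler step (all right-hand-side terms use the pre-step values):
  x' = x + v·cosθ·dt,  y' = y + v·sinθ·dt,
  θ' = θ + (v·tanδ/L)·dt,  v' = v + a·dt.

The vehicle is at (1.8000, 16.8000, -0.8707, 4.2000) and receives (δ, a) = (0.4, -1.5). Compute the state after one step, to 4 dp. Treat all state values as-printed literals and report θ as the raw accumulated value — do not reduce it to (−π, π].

(1.9353, 16.6394, -0.8378, 4.1250)

x' = 1.8000 + 4.2000·cos(-0.8707)·0.05 = 1.9353
y' = 16.8000 + 4.2000·sin(-0.8707)·0.05 = 16.6394
θ' = -0.8707 + (4.2000/2.7)·tan(0.4)·0.05 = -0.8378
v' = 4.2000 − 1.5000·0.05 = 4.1250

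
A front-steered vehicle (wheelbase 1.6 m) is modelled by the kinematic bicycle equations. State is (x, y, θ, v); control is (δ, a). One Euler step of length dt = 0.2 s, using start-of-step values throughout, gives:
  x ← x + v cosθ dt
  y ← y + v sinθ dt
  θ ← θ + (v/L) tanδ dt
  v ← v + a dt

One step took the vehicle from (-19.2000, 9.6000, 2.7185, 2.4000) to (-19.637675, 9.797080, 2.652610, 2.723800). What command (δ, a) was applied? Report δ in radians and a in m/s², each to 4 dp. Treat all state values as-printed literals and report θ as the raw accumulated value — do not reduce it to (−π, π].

δ = -0.2162, a = 1.6190

a = (v'−v)/dt = (0.323800)/0.2 = 1.6190
Δθ = θ'−θ = -0.065890;  (v·dt/L) = 2.4000·0.2/1.6 = 0.300000
tan δ = Δθ·L/(v·dt) = -0.219633  →  δ = -0.2162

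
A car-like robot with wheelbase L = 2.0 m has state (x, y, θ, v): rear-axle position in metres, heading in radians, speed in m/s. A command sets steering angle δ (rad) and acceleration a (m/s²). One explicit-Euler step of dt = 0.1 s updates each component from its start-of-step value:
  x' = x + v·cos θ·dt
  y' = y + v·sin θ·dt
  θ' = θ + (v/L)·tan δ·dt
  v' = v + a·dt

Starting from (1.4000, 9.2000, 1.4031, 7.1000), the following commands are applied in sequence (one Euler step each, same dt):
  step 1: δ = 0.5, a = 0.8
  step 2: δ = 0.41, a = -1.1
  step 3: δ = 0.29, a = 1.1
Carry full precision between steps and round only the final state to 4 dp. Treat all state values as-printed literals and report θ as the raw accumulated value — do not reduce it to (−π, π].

(1.3715, 11.3131, 1.8586, 7.1800)

after step 1 (δ=0.5, a=0.8): (1.518507, 9.900040, 1.597037, 7.180000)
after step 2 (δ=0.41, a=-1.1): (1.499668, 10.617793, 1.753070, 7.070000)
after step 3 (δ=0.29, a=1.1): (1.371513, 11.313081, 1.858559, 7.180000)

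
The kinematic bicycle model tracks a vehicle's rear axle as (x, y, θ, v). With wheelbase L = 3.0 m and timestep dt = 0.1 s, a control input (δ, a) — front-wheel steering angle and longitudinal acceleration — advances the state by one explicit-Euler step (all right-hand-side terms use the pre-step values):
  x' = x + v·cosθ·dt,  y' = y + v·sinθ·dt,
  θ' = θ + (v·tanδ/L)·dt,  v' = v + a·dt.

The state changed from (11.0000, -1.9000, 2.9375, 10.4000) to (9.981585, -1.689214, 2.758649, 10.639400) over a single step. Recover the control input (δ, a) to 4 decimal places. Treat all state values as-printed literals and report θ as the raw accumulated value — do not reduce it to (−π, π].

δ = -0.4763, a = 2.3940

a = (v'−v)/dt = (0.239400)/0.1 = 2.3940
Δθ = θ'−θ = -0.178851;  (v·dt/L) = 10.4000·0.1/3.0 = 0.346667
tan δ = Δθ·L/(v·dt) = -0.515916  →  δ = -0.4763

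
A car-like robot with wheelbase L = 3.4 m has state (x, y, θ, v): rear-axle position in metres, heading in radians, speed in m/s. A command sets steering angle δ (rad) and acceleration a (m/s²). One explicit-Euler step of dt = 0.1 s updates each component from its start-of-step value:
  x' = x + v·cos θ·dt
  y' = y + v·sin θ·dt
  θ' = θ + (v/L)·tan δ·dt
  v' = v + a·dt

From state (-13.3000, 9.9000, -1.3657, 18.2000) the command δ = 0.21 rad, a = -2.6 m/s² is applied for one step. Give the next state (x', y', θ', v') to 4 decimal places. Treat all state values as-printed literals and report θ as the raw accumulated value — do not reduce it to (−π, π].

x' = -13.3000 + 18.2000·cos(-1.3657)·0.1 = -12.9293
y' = 9.9000 + 18.2000·sin(-1.3657)·0.1 = 8.1181
θ' = -1.3657 + (18.2000/3.4)·tan(0.21)·0.1 = -1.2516
v' = 18.2000 − 2.6000·0.1 = 17.9400

(-12.9293, 8.1181, -1.2516, 17.9400)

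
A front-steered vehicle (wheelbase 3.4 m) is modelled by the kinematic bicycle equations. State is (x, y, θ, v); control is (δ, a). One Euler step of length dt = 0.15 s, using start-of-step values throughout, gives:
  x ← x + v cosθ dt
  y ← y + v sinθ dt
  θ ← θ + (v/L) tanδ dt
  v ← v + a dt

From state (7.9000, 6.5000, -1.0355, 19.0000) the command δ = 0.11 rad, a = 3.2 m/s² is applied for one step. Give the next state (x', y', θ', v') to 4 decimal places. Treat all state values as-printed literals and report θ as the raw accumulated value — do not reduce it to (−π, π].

x' = 7.9000 + 19.0000·cos(-1.0355)·0.15 = 9.3538
y' = 6.5000 + 19.0000·sin(-1.0355)·0.15 = 4.0487
θ' = -1.0355 + (19.0000/3.4)·tan(0.11)·0.15 = -0.9429
v' = 19.0000 + 3.2000·0.15 = 19.4800

(9.3538, 4.0487, -0.9429, 19.4800)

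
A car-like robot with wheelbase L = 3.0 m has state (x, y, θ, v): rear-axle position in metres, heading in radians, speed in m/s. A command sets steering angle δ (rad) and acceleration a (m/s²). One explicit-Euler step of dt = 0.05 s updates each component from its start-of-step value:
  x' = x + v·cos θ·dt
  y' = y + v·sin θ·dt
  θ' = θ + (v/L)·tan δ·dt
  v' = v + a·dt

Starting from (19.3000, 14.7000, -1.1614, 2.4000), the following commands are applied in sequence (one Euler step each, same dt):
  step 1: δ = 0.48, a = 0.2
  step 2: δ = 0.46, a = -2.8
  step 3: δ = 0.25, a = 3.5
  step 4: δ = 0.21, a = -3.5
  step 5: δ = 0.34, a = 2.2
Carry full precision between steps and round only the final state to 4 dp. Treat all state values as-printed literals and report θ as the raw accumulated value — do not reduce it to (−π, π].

(19.5529, 14.1674, -1.0889, 2.3800)

after step 1 (δ=0.48, a=0.2): (19.347767, 14.589917, -1.140576, 2.410000)
after step 2 (δ=0.46, a=-2.8): (19.398024, 14.480397, -1.120675, 2.270000)
after step 3 (δ=0.25, a=3.5): (19.447405, 14.378203, -1.111015, 2.445000)
after step 4 (δ=0.21, a=-3.5): (19.501654, 14.268648, -1.102329, 2.270000)
after step 5 (δ=0.34, a=2.2): (19.552901, 14.167377, -1.088946, 2.380000)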